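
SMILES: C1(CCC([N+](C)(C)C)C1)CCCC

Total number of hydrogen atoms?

26

Hydrogens are implicit in SMILES; fill each atom to its normal valence:
  6 × C: 2 H each → 12
  4 × C: 3 H each → 12
  2 × C: 1 H each → 2
  1 × N (charge +1): no H
  Total hydrogens = 26.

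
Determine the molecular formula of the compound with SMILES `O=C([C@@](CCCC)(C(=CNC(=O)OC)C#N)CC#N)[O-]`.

C13H16N3O4-

Heavy atoms from the SMILES: 13 C, 3 N, 4 O.
Implicit hydrogens by atom environment:
  6 × C: no H
  4 × C: 2 H each → 8
  3 × O: no H
  2 × C: 3 H each → 6
  2 × N: no H
  1 × C: 1 H
  1 × N: 1 H
  1 × O (charge -1): no H
  Total hydrogens = 16.
Net charge -1.
Molecular formula: C13H16N3O4-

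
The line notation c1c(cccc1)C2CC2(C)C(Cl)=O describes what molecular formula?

Heavy atoms from the SMILES: 11 C, 1 Cl, 1 O.
Implicit hydrogens by atom environment:
  5 × C (aromatic): 1 H each → 5
  2 × C: no H
  1 × C: 3 H
  1 × C: 2 H
  1 × C: 1 H
  1 × C (aromatic): no H
  1 × Cl: no H
  1 × O: no H
  Total hydrogens = 11.
Molecular formula: C11H11ClO

C11H11ClO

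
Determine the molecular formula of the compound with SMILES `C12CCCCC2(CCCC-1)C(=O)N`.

C11H19NO

Heavy atoms from the SMILES: 11 C, 1 N, 1 O.
Implicit hydrogens by atom environment:
  8 × C: 2 H each → 16
  2 × C: no H
  1 × C: 1 H
  1 × N: 2 H
  1 × O: no H
  Total hydrogens = 19.
Molecular formula: C11H19NO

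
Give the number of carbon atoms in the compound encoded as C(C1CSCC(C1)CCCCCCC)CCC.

16

The symbol for carbon appears 16 times in the SMILES.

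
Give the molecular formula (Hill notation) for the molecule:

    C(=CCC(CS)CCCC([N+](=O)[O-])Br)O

C9H16BrNO3S

Heavy atoms from the SMILES: 1 Br, 9 C, 1 N, 3 O, 1 S.
Implicit hydrogens by atom environment:
  5 × C: 2 H each → 10
  4 × C: 1 H each → 4
  1 × Br: no H
  1 × N (charge +1): no H
  1 × O: 1 H
  1 × O: no H
  1 × O (charge -1): no H
  1 × S: 1 H
  Total hydrogens = 16.
Molecular formula: C9H16BrNO3S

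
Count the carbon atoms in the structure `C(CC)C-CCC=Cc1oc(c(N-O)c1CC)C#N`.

The symbol for carbon appears 15 times in the SMILES. Lowercase c denotes aromatic carbon and counts toward C.

15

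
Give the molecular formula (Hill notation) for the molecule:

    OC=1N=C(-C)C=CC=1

Heavy atoms from the SMILES: 6 C, 1 N, 1 O.
Implicit hydrogens by atom environment:
  3 × C (aromatic): 1 H each → 3
  2 × C (aromatic): no H
  1 × C: 3 H
  1 × N (aromatic): no H
  1 × O: 1 H
  Total hydrogens = 7.
Molecular formula: C6H7NO

C6H7NO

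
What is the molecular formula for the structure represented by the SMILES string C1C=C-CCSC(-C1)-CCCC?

C11H20S

Heavy atoms from the SMILES: 11 C, 1 S.
Implicit hydrogens by atom environment:
  7 × C: 2 H each → 14
  3 × C: 1 H each → 3
  1 × C: 3 H
  1 × S: no H
  Total hydrogens = 20.
Molecular formula: C11H20S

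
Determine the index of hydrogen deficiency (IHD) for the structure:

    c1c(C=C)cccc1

Molecular formula from the SMILES: C8H8.
DoU = (2C + 2 + N − H − X)/2 = (2·8 + 2 + 0 − 8 − 0)/2 = 10/2 = 5.
(Structurally: 1 ring(s) + 4 π bond(s) = 5.)

5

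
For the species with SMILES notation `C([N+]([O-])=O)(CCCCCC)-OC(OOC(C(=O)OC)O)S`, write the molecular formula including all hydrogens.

Heavy atoms from the SMILES: 11 C, 1 N, 8 O, 1 S.
Implicit hydrogens by atom environment:
  6 × O: no H
  5 × C: 2 H each → 10
  3 × C: 1 H each → 3
  2 × C: 3 H each → 6
  1 × C: no H
  1 × N (charge +1): no H
  1 × O: 1 H
  1 × O (charge -1): no H
  1 × S: 1 H
  Total hydrogens = 21.
Molecular formula: C11H21NO8S

C11H21NO8S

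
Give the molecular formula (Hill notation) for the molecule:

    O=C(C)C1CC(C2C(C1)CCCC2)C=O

Heavy atoms from the SMILES: 13 C, 2 O.
Implicit hydrogens by atom environment:
  6 × C: 2 H each → 12
  5 × C: 1 H each → 5
  2 × O: no H
  1 × C: 3 H
  1 × C: no H
  Total hydrogens = 20.
Molecular formula: C13H20O2

C13H20O2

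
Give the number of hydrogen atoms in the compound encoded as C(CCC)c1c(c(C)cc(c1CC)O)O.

20

Hydrogens are implicit in SMILES; fill each atom to its normal valence:
  5 × C (aromatic): no H
  4 × C: 2 H each → 8
  3 × C: 3 H each → 9
  2 × O: 1 H each → 2
  1 × C (aromatic): 1 H
  Total hydrogens = 20.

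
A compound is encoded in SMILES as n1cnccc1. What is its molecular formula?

C4H4N2

Heavy atoms from the SMILES: 4 C, 2 N.
Implicit hydrogens by atom environment:
  4 × C (aromatic): 1 H each → 4
  2 × N (aromatic): no H
  Total hydrogens = 4.
Molecular formula: C4H4N2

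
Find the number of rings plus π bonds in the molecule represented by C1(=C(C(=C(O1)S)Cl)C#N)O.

5

Molecular formula from the SMILES: C5H2ClNO2S.
DoU = (2C + 2 + N − H − X)/2 = (2·5 + 2 + 1 − 2 − 1)/2 = 10/2 = 5.
(Structurally: 1 ring(s) + 4 π bond(s) = 5.)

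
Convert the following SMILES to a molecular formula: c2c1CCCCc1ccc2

Heavy atoms from the SMILES: 10 C.
Implicit hydrogens by atom environment:
  4 × C: 2 H each → 8
  4 × C (aromatic): 1 H each → 4
  2 × C (aromatic): no H
  Total hydrogens = 12.
Molecular formula: C10H12

C10H12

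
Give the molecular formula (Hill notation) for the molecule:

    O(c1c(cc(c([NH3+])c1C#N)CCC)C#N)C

C12H14N3O+

Heavy atoms from the SMILES: 12 C, 3 N, 1 O.
Implicit hydrogens by atom environment:
  5 × C (aromatic): no H
  2 × C: 3 H each → 6
  2 × C: 2 H each → 4
  2 × C: no H
  2 × N: no H
  1 × C (aromatic): 1 H
  1 × N (charge +1): 3 H
  1 × O: no H
  Total hydrogens = 14.
Net charge +1.
Molecular formula: C12H14N3O+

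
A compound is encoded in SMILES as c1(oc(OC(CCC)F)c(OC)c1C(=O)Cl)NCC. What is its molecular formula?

C12H17ClFNO4

Heavy atoms from the SMILES: 12 C, 1 Cl, 1 F, 1 N, 4 O.
Implicit hydrogens by atom environment:
  4 × C (aromatic): no H
  3 × C: 3 H each → 9
  3 × C: 2 H each → 6
  3 × O: no H
  1 × C: 1 H
  1 × C: no H
  1 × Cl: no H
  1 × F: no H
  1 × N: 1 H
  1 × O (aromatic): no H
  Total hydrogens = 17.
Molecular formula: C12H17ClFNO4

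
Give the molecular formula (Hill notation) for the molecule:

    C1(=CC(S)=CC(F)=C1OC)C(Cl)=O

Heavy atoms from the SMILES: 8 C, 1 Cl, 1 F, 2 O, 1 S.
Implicit hydrogens by atom environment:
  4 × C (aromatic): no H
  2 × C (aromatic): 1 H each → 2
  2 × O: no H
  1 × C: 3 H
  1 × C: no H
  1 × Cl: no H
  1 × F: no H
  1 × S: 1 H
  Total hydrogens = 6.
Molecular formula: C8H6ClFO2S

C8H6ClFO2S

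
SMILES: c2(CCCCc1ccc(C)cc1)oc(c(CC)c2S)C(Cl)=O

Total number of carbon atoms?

The symbol for carbon appears 18 times in the SMILES. Lowercase c denotes aromatic carbon and counts toward C.

18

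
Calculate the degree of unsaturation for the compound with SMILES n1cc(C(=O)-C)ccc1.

5

Molecular formula from the SMILES: C7H7NO.
DoU = (2C + 2 + N − H − X)/2 = (2·7 + 2 + 1 − 7 − 0)/2 = 10/2 = 5.
(Structurally: 1 ring(s) + 4 π bond(s) = 5.)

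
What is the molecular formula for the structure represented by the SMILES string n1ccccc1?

C5H5N

Heavy atoms from the SMILES: 5 C, 1 N.
Implicit hydrogens by atom environment:
  5 × C (aromatic): 1 H each → 5
  1 × N (aromatic): no H
  Total hydrogens = 5.
Molecular formula: C5H5N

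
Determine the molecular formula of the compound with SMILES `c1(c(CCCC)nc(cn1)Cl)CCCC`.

C12H19ClN2

Heavy atoms from the SMILES: 12 C, 1 Cl, 2 N.
Implicit hydrogens by atom environment:
  6 × C: 2 H each → 12
  3 × C (aromatic): no H
  2 × C: 3 H each → 6
  2 × N (aromatic): no H
  1 × C (aromatic): 1 H
  1 × Cl: no H
  Total hydrogens = 19.
Molecular formula: C12H19ClN2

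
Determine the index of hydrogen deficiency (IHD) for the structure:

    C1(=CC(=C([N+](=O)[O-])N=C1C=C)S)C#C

8

Molecular formula from the SMILES: C9H6N2O2S.
DoU = (2C + 2 + N − H − X)/2 = (2·9 + 2 + 2 − 6 − 0)/2 = 16/2 = 8.
(Structurally: 1 ring(s) + 7 π bond(s) = 8.)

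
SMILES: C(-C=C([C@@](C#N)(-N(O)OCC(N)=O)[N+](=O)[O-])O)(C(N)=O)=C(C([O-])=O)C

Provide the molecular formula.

Heavy atoms from the SMILES: 11 C, 5 N, 9 O.
Implicit hydrogens by atom environment:
  8 × C: no H
  5 × O: no H
  2 × N: 2 H each → 4
  2 × N: no H
  2 × O: 1 H each → 2
  2 × O (charge -1): no H
  1 × C: 3 H
  1 × C: 2 H
  1 × C: 1 H
  1 × N (charge +1): no H
  Total hydrogens = 12.
Net charge -1.
Molecular formula: C11H12N5O9-

C11H12N5O9-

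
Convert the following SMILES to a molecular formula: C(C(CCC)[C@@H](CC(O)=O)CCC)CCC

C14H28O2

Heavy atoms from the SMILES: 14 C, 2 O.
Implicit hydrogens by atom environment:
  8 × C: 2 H each → 16
  3 × C: 3 H each → 9
  2 × C: 1 H each → 2
  1 × C: no H
  1 × O: 1 H
  1 × O: no H
  Total hydrogens = 28.
Molecular formula: C14H28O2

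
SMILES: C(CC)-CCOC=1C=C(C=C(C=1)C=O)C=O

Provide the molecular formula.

C13H16O3

Heavy atoms from the SMILES: 13 C, 3 O.
Implicit hydrogens by atom environment:
  4 × C: 2 H each → 8
  3 × C (aromatic): 1 H each → 3
  3 × C (aromatic): no H
  3 × O: no H
  2 × C: 1 H each → 2
  1 × C: 3 H
  Total hydrogens = 16.
Molecular formula: C13H16O3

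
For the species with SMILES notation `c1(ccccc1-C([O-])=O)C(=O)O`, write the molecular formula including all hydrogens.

Heavy atoms from the SMILES: 8 C, 4 O.
Implicit hydrogens by atom environment:
  4 × C (aromatic): 1 H each → 4
  2 × C (aromatic): no H
  2 × C: no H
  2 × O: no H
  1 × O: 1 H
  1 × O (charge -1): no H
  Total hydrogens = 5.
Net charge -1.
Molecular formula: C8H5O4-

C8H5O4-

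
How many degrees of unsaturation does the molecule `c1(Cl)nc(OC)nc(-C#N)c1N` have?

6

Molecular formula from the SMILES: C6H5ClN4O.
DoU = (2C + 2 + N − H − X)/2 = (2·6 + 2 + 4 − 5 − 1)/2 = 12/2 = 6.
(Structurally: 1 ring(s) + 5 π bond(s) = 6.)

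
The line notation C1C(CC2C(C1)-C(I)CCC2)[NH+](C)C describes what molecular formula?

C12H23IN+

Heavy atoms from the SMILES: 12 C, 1 I, 1 N.
Implicit hydrogens by atom environment:
  6 × C: 2 H each → 12
  4 × C: 1 H each → 4
  2 × C: 3 H each → 6
  1 × I: no H
  1 × N (charge +1): 1 H
  Total hydrogens = 23.
Net charge +1.
Molecular formula: C12H23IN+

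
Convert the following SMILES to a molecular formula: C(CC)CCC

C6H14

Heavy atoms from the SMILES: 6 C.
Implicit hydrogens by atom environment:
  4 × C: 2 H each → 8
  2 × C: 3 H each → 6
  Total hydrogens = 14.
Molecular formula: C6H14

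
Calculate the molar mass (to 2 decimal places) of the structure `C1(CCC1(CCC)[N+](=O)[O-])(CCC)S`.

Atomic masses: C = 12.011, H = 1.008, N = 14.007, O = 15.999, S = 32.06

217.33

Molecular formula: C10H19NO2S.
M = 10×12.011 + 19×1.008 + 1×14.007 + 2×15.999 + 1×32.06 = 217.33 g/mol.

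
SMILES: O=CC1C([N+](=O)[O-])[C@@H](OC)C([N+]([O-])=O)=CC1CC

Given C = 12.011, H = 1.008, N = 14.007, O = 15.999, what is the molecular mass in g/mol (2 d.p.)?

258.23

Molecular formula: C10H14N2O6.
M = 10×12.011 + 14×1.008 + 2×14.007 + 6×15.999 = 258.23 g/mol.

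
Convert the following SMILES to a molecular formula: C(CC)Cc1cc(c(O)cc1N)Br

Heavy atoms from the SMILES: 1 Br, 10 C, 1 N, 1 O.
Implicit hydrogens by atom environment:
  4 × C (aromatic): no H
  3 × C: 2 H each → 6
  2 × C (aromatic): 1 H each → 2
  1 × Br: no H
  1 × C: 3 H
  1 × N: 2 H
  1 × O: 1 H
  Total hydrogens = 14.
Molecular formula: C10H14BrNO

C10H14BrNO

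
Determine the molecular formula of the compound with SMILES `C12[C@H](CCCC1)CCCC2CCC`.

Heavy atoms from the SMILES: 13 C.
Implicit hydrogens by atom environment:
  9 × C: 2 H each → 18
  3 × C: 1 H each → 3
  1 × C: 3 H
  Total hydrogens = 24.
Molecular formula: C13H24

C13H24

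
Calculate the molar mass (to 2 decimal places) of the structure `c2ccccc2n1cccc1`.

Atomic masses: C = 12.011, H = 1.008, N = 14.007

Molecular formula: C10H9N.
M = 10×12.011 + 9×1.008 + 1×14.007 = 143.19 g/mol.

143.19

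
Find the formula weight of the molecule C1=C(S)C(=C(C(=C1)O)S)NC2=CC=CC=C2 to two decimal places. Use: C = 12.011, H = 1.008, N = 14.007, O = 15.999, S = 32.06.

Molecular formula: C12H11NOS2.
M = 12×12.011 + 11×1.008 + 1×14.007 + 1×15.999 + 2×32.06 = 249.35 g/mol.

249.35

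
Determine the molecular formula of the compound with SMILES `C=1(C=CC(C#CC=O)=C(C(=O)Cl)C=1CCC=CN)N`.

C14H13ClN2O2

Heavy atoms from the SMILES: 14 C, 1 Cl, 2 N, 2 O.
Implicit hydrogens by atom environment:
  4 × C (aromatic): no H
  3 × C: 1 H each → 3
  3 × C: no H
  2 × C: 2 H each → 4
  2 × C (aromatic): 1 H each → 2
  2 × N: 2 H each → 4
  2 × O: no H
  1 × Cl: no H
  Total hydrogens = 13.
Molecular formula: C14H13ClN2O2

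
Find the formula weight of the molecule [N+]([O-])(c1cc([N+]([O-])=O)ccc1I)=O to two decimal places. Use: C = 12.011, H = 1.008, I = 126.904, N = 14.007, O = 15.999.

294.00

Molecular formula: C6H3IN2O4.
M = 6×12.011 + 3×1.008 + 1×126.904 + 2×14.007 + 4×15.999 = 294.00 g/mol.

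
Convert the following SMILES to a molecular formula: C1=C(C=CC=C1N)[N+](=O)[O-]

Heavy atoms from the SMILES: 6 C, 2 N, 2 O.
Implicit hydrogens by atom environment:
  4 × C (aromatic): 1 H each → 4
  2 × C (aromatic): no H
  1 × N: 2 H
  1 × N (charge +1): no H
  1 × O: no H
  1 × O (charge -1): no H
  Total hydrogens = 6.
Molecular formula: C6H6N2O2

C6H6N2O2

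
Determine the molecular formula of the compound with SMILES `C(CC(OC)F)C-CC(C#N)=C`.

Heavy atoms from the SMILES: 9 C, 1 F, 1 N, 1 O.
Implicit hydrogens by atom environment:
  5 × C: 2 H each → 10
  2 × C: no H
  1 × C: 3 H
  1 × C: 1 H
  1 × F: no H
  1 × N: no H
  1 × O: no H
  Total hydrogens = 14.
Molecular formula: C9H14FNO

C9H14FNO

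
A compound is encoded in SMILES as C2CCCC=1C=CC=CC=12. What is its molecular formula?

C10H12

Heavy atoms from the SMILES: 10 C.
Implicit hydrogens by atom environment:
  4 × C: 2 H each → 8
  4 × C (aromatic): 1 H each → 4
  2 × C (aromatic): no H
  Total hydrogens = 12.
Molecular formula: C10H12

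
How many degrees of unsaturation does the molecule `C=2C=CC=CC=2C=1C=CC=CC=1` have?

8

Molecular formula from the SMILES: C12H10.
DoU = (2C + 2 + N − H − X)/2 = (2·12 + 2 + 0 − 10 − 0)/2 = 16/2 = 8.
(Structurally: 2 ring(s) + 6 π bond(s) = 8.)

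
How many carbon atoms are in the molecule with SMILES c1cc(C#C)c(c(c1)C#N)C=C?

11

The symbol for carbon appears 11 times in the SMILES. Lowercase c denotes aromatic carbon and counts toward C.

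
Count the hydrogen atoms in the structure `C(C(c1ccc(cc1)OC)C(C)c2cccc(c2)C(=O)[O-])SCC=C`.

Hydrogens are implicit in SMILES; fill each atom to its normal valence:
  8 × C (aromatic): 1 H each → 8
  4 × C (aromatic): no H
  3 × C: 2 H each → 6
  3 × C: 1 H each → 3
  2 × C: 3 H each → 6
  2 × O: no H
  1 × C: no H
  1 × O (charge -1): no H
  1 × S: no H
  Total hydrogens = 23.

23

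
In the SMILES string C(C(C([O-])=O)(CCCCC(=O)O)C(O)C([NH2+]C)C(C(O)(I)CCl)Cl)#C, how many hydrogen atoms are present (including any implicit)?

22

Hydrogens are implicit in SMILES; fill each atom to its normal valence:
  5 × C: 2 H each → 10
  5 × C: no H
  4 × C: 1 H each → 4
  3 × O: 1 H each → 3
  2 × Cl: no H
  2 × O: no H
  1 × C: 3 H
  1 × I: no H
  1 × N (charge +1): 2 H
  1 × O (charge -1): no H
  Total hydrogens = 22.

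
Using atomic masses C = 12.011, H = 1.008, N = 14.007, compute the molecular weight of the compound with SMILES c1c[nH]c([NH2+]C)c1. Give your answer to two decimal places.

Molecular formula: C5H9N2+.
M = 5×12.011 + 9×1.008 + 2×14.007 = 97.14 g/mol.

97.14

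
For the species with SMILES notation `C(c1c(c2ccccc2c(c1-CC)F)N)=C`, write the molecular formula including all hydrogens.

Heavy atoms from the SMILES: 14 C, 1 F, 1 N.
Implicit hydrogens by atom environment:
  6 × C (aromatic): no H
  4 × C (aromatic): 1 H each → 4
  2 × C: 2 H each → 4
  1 × C: 3 H
  1 × C: 1 H
  1 × F: no H
  1 × N: 2 H
  Total hydrogens = 14.
Molecular formula: C14H14FN

C14H14FN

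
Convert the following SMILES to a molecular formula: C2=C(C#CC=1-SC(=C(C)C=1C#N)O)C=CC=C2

Heavy atoms from the SMILES: 14 C, 1 N, 1 O, 1 S.
Implicit hydrogens by atom environment:
  5 × C (aromatic): 1 H each → 5
  5 × C (aromatic): no H
  3 × C: no H
  1 × C: 3 H
  1 × N: no H
  1 × O: 1 H
  1 × S (aromatic): no H
  Total hydrogens = 9.
Molecular formula: C14H9NOS

C14H9NOS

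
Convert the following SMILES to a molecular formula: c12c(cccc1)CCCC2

C10H12

Heavy atoms from the SMILES: 10 C.
Implicit hydrogens by atom environment:
  4 × C: 2 H each → 8
  4 × C (aromatic): 1 H each → 4
  2 × C (aromatic): no H
  Total hydrogens = 12.
Molecular formula: C10H12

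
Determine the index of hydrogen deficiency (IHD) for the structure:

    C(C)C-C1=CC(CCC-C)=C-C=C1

Molecular formula from the SMILES: C13H20.
DoU = (2C + 2 + N − H − X)/2 = (2·13 + 2 + 0 − 20 − 0)/2 = 8/2 = 4.
(Structurally: 1 ring(s) + 3 π bond(s) = 4.)

4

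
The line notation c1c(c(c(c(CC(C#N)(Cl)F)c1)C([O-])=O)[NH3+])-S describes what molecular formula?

C10H8ClFN2O2S

Heavy atoms from the SMILES: 10 C, 1 Cl, 1 F, 2 N, 2 O, 1 S.
Implicit hydrogens by atom environment:
  4 × C (aromatic): no H
  3 × C: no H
  2 × C (aromatic): 1 H each → 2
  1 × C: 2 H
  1 × Cl: no H
  1 × F: no H
  1 × N (charge +1): 3 H
  1 × N: no H
  1 × O: no H
  1 × O (charge -1): no H
  1 × S: 1 H
  Total hydrogens = 8.
Molecular formula: C10H8ClFN2O2S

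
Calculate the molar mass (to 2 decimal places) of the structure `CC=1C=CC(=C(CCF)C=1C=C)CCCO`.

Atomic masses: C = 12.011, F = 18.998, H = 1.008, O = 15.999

222.30

Molecular formula: C14H19FO.
M = 14×12.011 + 1×18.998 + 19×1.008 + 1×15.999 = 222.30 g/mol.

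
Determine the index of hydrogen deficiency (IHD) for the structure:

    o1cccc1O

Molecular formula from the SMILES: C4H4O2.
DoU = (2C + 2 + N − H − X)/2 = (2·4 + 2 + 0 − 4 − 0)/2 = 6/2 = 3.
(Structurally: 1 ring(s) + 2 π bond(s) = 3.)

3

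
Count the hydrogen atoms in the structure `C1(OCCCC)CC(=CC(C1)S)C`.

20

Hydrogens are implicit in SMILES; fill each atom to its normal valence:
  5 × C: 2 H each → 10
  3 × C: 1 H each → 3
  2 × C: 3 H each → 6
  1 × C: no H
  1 × O: no H
  1 × S: 1 H
  Total hydrogens = 20.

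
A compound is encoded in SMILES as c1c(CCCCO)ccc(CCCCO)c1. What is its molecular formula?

C14H22O2

Heavy atoms from the SMILES: 14 C, 2 O.
Implicit hydrogens by atom environment:
  8 × C: 2 H each → 16
  4 × C (aromatic): 1 H each → 4
  2 × C (aromatic): no H
  2 × O: 1 H each → 2
  Total hydrogens = 22.
Molecular formula: C14H22O2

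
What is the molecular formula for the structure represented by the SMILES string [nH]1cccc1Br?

C4H4BrN

Heavy atoms from the SMILES: 1 Br, 4 C, 1 N.
Implicit hydrogens by atom environment:
  3 × C (aromatic): 1 H each → 3
  1 × Br: no H
  1 × C (aromatic): no H
  1 × N (aromatic): 1 H
  Total hydrogens = 4.
Molecular formula: C4H4BrN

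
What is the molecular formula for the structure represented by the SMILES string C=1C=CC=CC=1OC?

Heavy atoms from the SMILES: 7 C, 1 O.
Implicit hydrogens by atom environment:
  5 × C (aromatic): 1 H each → 5
  1 × C: 3 H
  1 × C (aromatic): no H
  1 × O: no H
  Total hydrogens = 8.
Molecular formula: C7H8O

C7H8O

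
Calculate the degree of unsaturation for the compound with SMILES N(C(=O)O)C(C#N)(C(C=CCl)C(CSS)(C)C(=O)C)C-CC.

Molecular formula from the SMILES: C14H21ClN2O3S2.
DoU = (2C + 2 + N − H − X)/2 = (2·14 + 2 + 2 − 21 − 1)/2 = 10/2 = 5.
(Structurally: 0 ring(s) + 5 π bond(s) = 5.)

5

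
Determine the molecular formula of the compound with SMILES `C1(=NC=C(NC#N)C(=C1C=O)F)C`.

C8H6FN3O

Heavy atoms from the SMILES: 8 C, 1 F, 3 N, 1 O.
Implicit hydrogens by atom environment:
  4 × C (aromatic): no H
  1 × C: 3 H
  1 × C (aromatic): 1 H
  1 × C: 1 H
  1 × C: no H
  1 × F: no H
  1 × N: 1 H
  1 × N (aromatic): no H
  1 × N: no H
  1 × O: no H
  Total hydrogens = 6.
Molecular formula: C8H6FN3O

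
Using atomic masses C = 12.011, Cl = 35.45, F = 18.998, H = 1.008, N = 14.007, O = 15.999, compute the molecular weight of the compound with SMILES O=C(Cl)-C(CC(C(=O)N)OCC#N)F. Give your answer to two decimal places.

222.60

Molecular formula: C7H8ClFN2O3.
M = 7×12.011 + 1×35.45 + 1×18.998 + 8×1.008 + 2×14.007 + 3×15.999 = 222.60 g/mol.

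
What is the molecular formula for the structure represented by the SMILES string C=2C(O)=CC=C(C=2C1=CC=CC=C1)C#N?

C13H9NO

Heavy atoms from the SMILES: 13 C, 1 N, 1 O.
Implicit hydrogens by atom environment:
  8 × C (aromatic): 1 H each → 8
  4 × C (aromatic): no H
  1 × C: no H
  1 × N: no H
  1 × O: 1 H
  Total hydrogens = 9.
Molecular formula: C13H9NO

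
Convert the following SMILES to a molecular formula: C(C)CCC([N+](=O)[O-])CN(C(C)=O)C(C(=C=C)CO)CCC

Heavy atoms from the SMILES: 16 C, 2 N, 4 O.
Implicit hydrogens by atom environment:
  8 × C: 2 H each → 16
  3 × C: 3 H each → 9
  3 × C: no H
  2 × C: 1 H each → 2
  2 × O: no H
  1 × N: no H
  1 × N (charge +1): no H
  1 × O: 1 H
  1 × O (charge -1): no H
  Total hydrogens = 28.
Molecular formula: C16H28N2O4

C16H28N2O4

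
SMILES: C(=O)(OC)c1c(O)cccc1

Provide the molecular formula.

Heavy atoms from the SMILES: 8 C, 3 O.
Implicit hydrogens by atom environment:
  4 × C (aromatic): 1 H each → 4
  2 × C (aromatic): no H
  2 × O: no H
  1 × C: 3 H
  1 × C: no H
  1 × O: 1 H
  Total hydrogens = 8.
Molecular formula: C8H8O3

C8H8O3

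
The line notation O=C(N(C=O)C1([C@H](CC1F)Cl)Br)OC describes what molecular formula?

C7H8BrClFNO3

Heavy atoms from the SMILES: 1 Br, 7 C, 1 Cl, 1 F, 1 N, 3 O.
Implicit hydrogens by atom environment:
  3 × C: 1 H each → 3
  3 × O: no H
  2 × C: no H
  1 × Br: no H
  1 × C: 3 H
  1 × C: 2 H
  1 × Cl: no H
  1 × F: no H
  1 × N: no H
  Total hydrogens = 8.
Molecular formula: C7H8BrClFNO3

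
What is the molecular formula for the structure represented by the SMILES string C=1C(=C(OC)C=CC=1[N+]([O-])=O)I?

C7H6INO3

Heavy atoms from the SMILES: 7 C, 1 I, 1 N, 3 O.
Implicit hydrogens by atom environment:
  3 × C (aromatic): 1 H each → 3
  3 × C (aromatic): no H
  2 × O: no H
  1 × C: 3 H
  1 × I: no H
  1 × N (charge +1): no H
  1 × O (charge -1): no H
  Total hydrogens = 6.
Molecular formula: C7H6INO3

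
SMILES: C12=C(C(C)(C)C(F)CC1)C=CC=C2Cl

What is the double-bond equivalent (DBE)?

5

Molecular formula from the SMILES: C12H14ClF.
DoU = (2C + 2 + N − H − X)/2 = (2·12 + 2 + 0 − 14 − 2)/2 = 10/2 = 5.
(Structurally: 2 ring(s) + 3 π bond(s) = 5.)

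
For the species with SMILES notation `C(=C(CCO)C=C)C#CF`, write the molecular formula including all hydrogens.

Heavy atoms from the SMILES: 8 C, 1 F, 1 O.
Implicit hydrogens by atom environment:
  3 × C: 2 H each → 6
  3 × C: no H
  2 × C: 1 H each → 2
  1 × F: no H
  1 × O: 1 H
  Total hydrogens = 9.
Molecular formula: C8H9FO

C8H9FO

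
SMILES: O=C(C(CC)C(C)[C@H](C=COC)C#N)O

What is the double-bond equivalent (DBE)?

4

Molecular formula from the SMILES: C11H17NO3.
DoU = (2C + 2 + N − H − X)/2 = (2·11 + 2 + 1 − 17 − 0)/2 = 8/2 = 4.
(Structurally: 0 ring(s) + 4 π bond(s) = 4.)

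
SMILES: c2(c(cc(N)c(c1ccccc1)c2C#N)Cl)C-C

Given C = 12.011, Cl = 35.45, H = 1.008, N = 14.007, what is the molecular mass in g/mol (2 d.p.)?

256.73

Molecular formula: C15H13ClN2.
M = 15×12.011 + 1×35.45 + 13×1.008 + 2×14.007 = 256.73 g/mol.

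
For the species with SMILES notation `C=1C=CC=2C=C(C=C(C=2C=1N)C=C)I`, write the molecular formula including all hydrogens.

C12H10IN

Heavy atoms from the SMILES: 12 C, 1 I, 1 N.
Implicit hydrogens by atom environment:
  5 × C (aromatic): 1 H each → 5
  5 × C (aromatic): no H
  1 × C: 2 H
  1 × C: 1 H
  1 × I: no H
  1 × N: 2 H
  Total hydrogens = 10.
Molecular formula: C12H10IN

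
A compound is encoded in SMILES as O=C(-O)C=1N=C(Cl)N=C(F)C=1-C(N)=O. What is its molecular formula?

Heavy atoms from the SMILES: 6 C, 1 Cl, 1 F, 3 N, 3 O.
Implicit hydrogens by atom environment:
  4 × C (aromatic): no H
  2 × C: no H
  2 × N (aromatic): no H
  2 × O: no H
  1 × Cl: no H
  1 × F: no H
  1 × N: 2 H
  1 × O: 1 H
  Total hydrogens = 3.
Molecular formula: C6H3ClFN3O3

C6H3ClFN3O3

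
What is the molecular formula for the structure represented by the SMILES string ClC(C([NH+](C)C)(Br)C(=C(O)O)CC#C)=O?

C9H12BrClNO3+

Heavy atoms from the SMILES: 1 Br, 9 C, 1 Cl, 1 N, 3 O.
Implicit hydrogens by atom environment:
  5 × C: no H
  2 × C: 3 H each → 6
  2 × O: 1 H each → 2
  1 × Br: no H
  1 × C: 2 H
  1 × C: 1 H
  1 × Cl: no H
  1 × N (charge +1): 1 H
  1 × O: no H
  Total hydrogens = 12.
Net charge +1.
Molecular formula: C9H12BrClNO3+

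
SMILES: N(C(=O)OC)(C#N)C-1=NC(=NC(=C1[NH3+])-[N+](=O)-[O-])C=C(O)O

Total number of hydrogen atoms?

9

Hydrogens are implicit in SMILES; fill each atom to its normal valence:
  4 × C (aromatic): no H
  3 × C: no H
  3 × O: no H
  2 × N (aromatic): no H
  2 × N: no H
  2 × O: 1 H each → 2
  1 × C: 3 H
  1 × C: 1 H
  1 × N (charge +1): 3 H
  1 × N (charge +1): no H
  1 × O (charge -1): no H
  Total hydrogens = 9.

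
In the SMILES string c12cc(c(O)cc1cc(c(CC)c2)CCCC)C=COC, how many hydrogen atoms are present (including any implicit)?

Hydrogens are implicit in SMILES; fill each atom to its normal valence:
  6 × C (aromatic): no H
  4 × C: 2 H each → 8
  4 × C (aromatic): 1 H each → 4
  3 × C: 3 H each → 9
  2 × C: 1 H each → 2
  1 × O: 1 H
  1 × O: no H
  Total hydrogens = 24.

24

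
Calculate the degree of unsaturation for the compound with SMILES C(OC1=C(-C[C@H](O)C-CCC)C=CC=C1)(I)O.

Molecular formula from the SMILES: C13H19IO3.
DoU = (2C + 2 + N − H − X)/2 = (2·13 + 2 + 0 − 19 − 1)/2 = 8/2 = 4.
(Structurally: 1 ring(s) + 3 π bond(s) = 4.)

4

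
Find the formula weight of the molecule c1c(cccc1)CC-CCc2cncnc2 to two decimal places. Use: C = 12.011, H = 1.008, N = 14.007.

212.30

Molecular formula: C14H16N2.
M = 14×12.011 + 16×1.008 + 2×14.007 = 212.30 g/mol.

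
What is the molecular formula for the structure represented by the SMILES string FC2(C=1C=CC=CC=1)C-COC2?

C10H11FO

Heavy atoms from the SMILES: 10 C, 1 F, 1 O.
Implicit hydrogens by atom environment:
  5 × C (aromatic): 1 H each → 5
  3 × C: 2 H each → 6
  1 × C: no H
  1 × C (aromatic): no H
  1 × F: no H
  1 × O: no H
  Total hydrogens = 11.
Molecular formula: C10H11FO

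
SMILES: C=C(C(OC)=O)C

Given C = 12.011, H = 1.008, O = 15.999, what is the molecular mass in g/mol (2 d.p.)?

Molecular formula: C5H8O2.
M = 5×12.011 + 8×1.008 + 2×15.999 = 100.12 g/mol.

100.12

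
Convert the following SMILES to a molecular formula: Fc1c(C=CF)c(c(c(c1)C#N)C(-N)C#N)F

Heavy atoms from the SMILES: 11 C, 3 F, 3 N.
Implicit hydrogens by atom environment:
  5 × C (aromatic): no H
  3 × C: 1 H each → 3
  3 × F: no H
  2 × C: no H
  2 × N: no H
  1 × C (aromatic): 1 H
  1 × N: 2 H
  Total hydrogens = 6.
Molecular formula: C11H6F3N3

C11H6F3N3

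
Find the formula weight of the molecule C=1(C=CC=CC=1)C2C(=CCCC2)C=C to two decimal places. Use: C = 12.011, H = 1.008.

184.28

Molecular formula: C14H16.
M = 14×12.011 + 16×1.008 = 184.28 g/mol.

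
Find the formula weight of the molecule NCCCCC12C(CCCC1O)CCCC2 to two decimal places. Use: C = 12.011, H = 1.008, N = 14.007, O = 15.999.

225.38

Molecular formula: C14H27NO.
M = 14×12.011 + 27×1.008 + 1×14.007 + 1×15.999 = 225.38 g/mol.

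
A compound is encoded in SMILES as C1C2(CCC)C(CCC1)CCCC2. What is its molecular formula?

Heavy atoms from the SMILES: 13 C.
Implicit hydrogens by atom environment:
  10 × C: 2 H each → 20
  1 × C: 3 H
  1 × C: 1 H
  1 × C: no H
  Total hydrogens = 24.
Molecular formula: C13H24

C13H24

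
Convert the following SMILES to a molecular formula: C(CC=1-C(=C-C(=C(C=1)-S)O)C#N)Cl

C9H8ClNOS

Heavy atoms from the SMILES: 9 C, 1 Cl, 1 N, 1 O, 1 S.
Implicit hydrogens by atom environment:
  4 × C (aromatic): no H
  2 × C: 2 H each → 4
  2 × C (aromatic): 1 H each → 2
  1 × C: no H
  1 × Cl: no H
  1 × N: no H
  1 × O: 1 H
  1 × S: 1 H
  Total hydrogens = 8.
Molecular formula: C9H8ClNOS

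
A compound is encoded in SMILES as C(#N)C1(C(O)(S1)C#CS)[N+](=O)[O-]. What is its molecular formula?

C5H2N2O3S2

Heavy atoms from the SMILES: 5 C, 2 N, 3 O, 2 S.
Implicit hydrogens by atom environment:
  5 × C: no H
  1 × N: no H
  1 × N (charge +1): no H
  1 × O: 1 H
  1 × O: no H
  1 × O (charge -1): no H
  1 × S: 1 H
  1 × S: no H
  Total hydrogens = 2.
Molecular formula: C5H2N2O3S2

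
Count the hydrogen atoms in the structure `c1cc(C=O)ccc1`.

6

Hydrogens are implicit in SMILES; fill each atom to its normal valence:
  5 × C (aromatic): 1 H each → 5
  1 × C: 1 H
  1 × C (aromatic): no H
  1 × O: no H
  Total hydrogens = 6.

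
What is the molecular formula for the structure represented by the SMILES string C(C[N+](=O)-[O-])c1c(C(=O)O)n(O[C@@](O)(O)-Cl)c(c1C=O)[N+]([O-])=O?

C9H8ClN3O10

Heavy atoms from the SMILES: 9 C, 1 Cl, 3 N, 10 O.
Implicit hydrogens by atom environment:
  5 × O: no H
  4 × C (aromatic): no H
  3 × O: 1 H each → 3
  2 × C: 2 H each → 4
  2 × C: no H
  2 × N (charge +1): no H
  2 × O (charge -1): no H
  1 × C: 1 H
  1 × Cl: no H
  1 × N (aromatic): no H
  Total hydrogens = 8.
Molecular formula: C9H8ClN3O10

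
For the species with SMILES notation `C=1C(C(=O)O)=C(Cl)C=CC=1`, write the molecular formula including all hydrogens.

C7H5ClO2

Heavy atoms from the SMILES: 7 C, 1 Cl, 2 O.
Implicit hydrogens by atom environment:
  4 × C (aromatic): 1 H each → 4
  2 × C (aromatic): no H
  1 × C: no H
  1 × Cl: no H
  1 × O: 1 H
  1 × O: no H
  Total hydrogens = 5.
Molecular formula: C7H5ClO2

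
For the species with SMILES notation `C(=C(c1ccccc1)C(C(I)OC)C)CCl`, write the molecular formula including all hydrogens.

C13H16ClIO

Heavy atoms from the SMILES: 13 C, 1 Cl, 1 I, 1 O.
Implicit hydrogens by atom environment:
  5 × C (aromatic): 1 H each → 5
  3 × C: 1 H each → 3
  2 × C: 3 H each → 6
  1 × C: 2 H
  1 × C: no H
  1 × C (aromatic): no H
  1 × Cl: no H
  1 × I: no H
  1 × O: no H
  Total hydrogens = 16.
Molecular formula: C13H16ClIO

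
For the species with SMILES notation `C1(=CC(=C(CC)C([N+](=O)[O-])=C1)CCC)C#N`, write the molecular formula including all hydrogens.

C12H14N2O2

Heavy atoms from the SMILES: 12 C, 2 N, 2 O.
Implicit hydrogens by atom environment:
  4 × C (aromatic): no H
  3 × C: 2 H each → 6
  2 × C: 3 H each → 6
  2 × C (aromatic): 1 H each → 2
  1 × C: no H
  1 × N (charge +1): no H
  1 × N: no H
  1 × O: no H
  1 × O (charge -1): no H
  Total hydrogens = 14.
Molecular formula: C12H14N2O2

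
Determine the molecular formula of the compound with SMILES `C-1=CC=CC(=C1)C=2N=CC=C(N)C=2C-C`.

C13H14N2

Heavy atoms from the SMILES: 13 C, 2 N.
Implicit hydrogens by atom environment:
  7 × C (aromatic): 1 H each → 7
  4 × C (aromatic): no H
  1 × C: 3 H
  1 × C: 2 H
  1 × N: 2 H
  1 × N (aromatic): no H
  Total hydrogens = 14.
Molecular formula: C13H14N2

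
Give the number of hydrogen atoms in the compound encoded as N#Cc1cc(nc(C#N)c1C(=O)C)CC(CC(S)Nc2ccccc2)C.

20

Hydrogens are implicit in SMILES; fill each atom to its normal valence:
  6 × C (aromatic): 1 H each → 6
  5 × C (aromatic): no H
  3 × C: no H
  2 × C: 3 H each → 6
  2 × C: 2 H each → 4
  2 × C: 1 H each → 2
  2 × N: no H
  1 × N: 1 H
  1 × N (aromatic): no H
  1 × O: no H
  1 × S: 1 H
  Total hydrogens = 20.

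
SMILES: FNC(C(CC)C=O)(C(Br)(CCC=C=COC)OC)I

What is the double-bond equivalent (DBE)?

Molecular formula from the SMILES: C13H20BrFINO3.
DoU = (2C + 2 + N − H − X)/2 = (2·13 + 2 + 1 − 20 − 3)/2 = 6/2 = 3.
(Structurally: 0 ring(s) + 3 π bond(s) = 3.)

3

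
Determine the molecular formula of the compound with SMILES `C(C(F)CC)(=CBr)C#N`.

Heavy atoms from the SMILES: 1 Br, 6 C, 1 F, 1 N.
Implicit hydrogens by atom environment:
  2 × C: 1 H each → 2
  2 × C: no H
  1 × Br: no H
  1 × C: 3 H
  1 × C: 2 H
  1 × F: no H
  1 × N: no H
  Total hydrogens = 7.
Molecular formula: C6H7BrFN

C6H7BrFN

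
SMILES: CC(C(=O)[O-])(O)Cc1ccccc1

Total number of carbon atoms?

The symbol for carbon appears 10 times in the SMILES. Lowercase c denotes aromatic carbon and counts toward C.

10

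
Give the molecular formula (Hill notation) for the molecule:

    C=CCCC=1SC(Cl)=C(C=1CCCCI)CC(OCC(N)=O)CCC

C19H29ClINO2S

Heavy atoms from the SMILES: 19 C, 1 Cl, 1 I, 1 N, 2 O, 1 S.
Implicit hydrogens by atom environment:
  11 × C: 2 H each → 22
  4 × C (aromatic): no H
  2 × C: 1 H each → 2
  2 × O: no H
  1 × C: 3 H
  1 × C: no H
  1 × Cl: no H
  1 × I: no H
  1 × N: 2 H
  1 × S (aromatic): no H
  Total hydrogens = 29.
Molecular formula: C19H29ClINO2S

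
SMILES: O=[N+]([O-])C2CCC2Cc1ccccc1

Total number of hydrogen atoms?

Hydrogens are implicit in SMILES; fill each atom to its normal valence:
  5 × C (aromatic): 1 H each → 5
  3 × C: 2 H each → 6
  2 × C: 1 H each → 2
  1 × C (aromatic): no H
  1 × N (charge +1): no H
  1 × O: no H
  1 × O (charge -1): no H
  Total hydrogens = 13.

13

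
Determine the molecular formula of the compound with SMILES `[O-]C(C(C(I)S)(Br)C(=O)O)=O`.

C4H3BrIO4S-

Heavy atoms from the SMILES: 1 Br, 4 C, 1 I, 4 O, 1 S.
Implicit hydrogens by atom environment:
  3 × C: no H
  2 × O: no H
  1 × Br: no H
  1 × C: 1 H
  1 × I: no H
  1 × O: 1 H
  1 × O (charge -1): no H
  1 × S: 1 H
  Total hydrogens = 3.
Net charge -1.
Molecular formula: C4H3BrIO4S-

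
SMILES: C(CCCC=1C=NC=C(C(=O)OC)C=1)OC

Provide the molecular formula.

C12H17NO3

Heavy atoms from the SMILES: 12 C, 1 N, 3 O.
Implicit hydrogens by atom environment:
  4 × C: 2 H each → 8
  3 × C (aromatic): 1 H each → 3
  3 × O: no H
  2 × C: 3 H each → 6
  2 × C (aromatic): no H
  1 × C: no H
  1 × N (aromatic): no H
  Total hydrogens = 17.
Molecular formula: C12H17NO3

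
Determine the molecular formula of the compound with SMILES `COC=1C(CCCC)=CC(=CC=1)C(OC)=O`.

C13H18O3

Heavy atoms from the SMILES: 13 C, 3 O.
Implicit hydrogens by atom environment:
  3 × C: 3 H each → 9
  3 × C: 2 H each → 6
  3 × C (aromatic): 1 H each → 3
  3 × C (aromatic): no H
  3 × O: no H
  1 × C: no H
  Total hydrogens = 18.
Molecular formula: C13H18O3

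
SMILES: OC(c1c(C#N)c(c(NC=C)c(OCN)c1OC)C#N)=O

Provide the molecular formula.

Heavy atoms from the SMILES: 13 C, 4 N, 4 O.
Implicit hydrogens by atom environment:
  6 × C (aromatic): no H
  3 × C: no H
  3 × O: no H
  2 × C: 2 H each → 4
  2 × N: no H
  1 × C: 3 H
  1 × C: 1 H
  1 × N: 2 H
  1 × N: 1 H
  1 × O: 1 H
  Total hydrogens = 12.
Molecular formula: C13H12N4O4

C13H12N4O4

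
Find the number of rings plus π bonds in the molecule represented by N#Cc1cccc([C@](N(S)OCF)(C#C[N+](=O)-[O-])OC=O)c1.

Molecular formula from the SMILES: C12H8FN3O5S.
DoU = (2C + 2 + N − H − X)/2 = (2·12 + 2 + 3 − 8 − 1)/2 = 20/2 = 10.
(Structurally: 1 ring(s) + 9 π bond(s) = 10.)

10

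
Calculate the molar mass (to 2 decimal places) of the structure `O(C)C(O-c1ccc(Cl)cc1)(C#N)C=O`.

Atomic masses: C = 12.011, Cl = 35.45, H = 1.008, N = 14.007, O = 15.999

Molecular formula: C10H8ClNO3.
M = 10×12.011 + 1×35.45 + 8×1.008 + 1×14.007 + 3×15.999 = 225.63 g/mol.

225.63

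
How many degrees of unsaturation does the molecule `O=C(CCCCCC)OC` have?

1

Molecular formula from the SMILES: C8H16O2.
DoU = (2C + 2 + N − H − X)/2 = (2·8 + 2 + 0 − 16 − 0)/2 = 2/2 = 1.
(Structurally: 0 ring(s) + 1 π bond(s) = 1.)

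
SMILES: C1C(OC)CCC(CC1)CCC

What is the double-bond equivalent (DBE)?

Molecular formula from the SMILES: C11H22O.
DoU = (2C + 2 + N − H − X)/2 = (2·11 + 2 + 0 − 22 − 0)/2 = 2/2 = 1.
(Structurally: 1 ring(s) + 0 π bond(s) = 1.)

1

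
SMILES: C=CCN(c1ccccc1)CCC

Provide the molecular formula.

C12H17N

Heavy atoms from the SMILES: 12 C, 1 N.
Implicit hydrogens by atom environment:
  5 × C (aromatic): 1 H each → 5
  4 × C: 2 H each → 8
  1 × C: 3 H
  1 × C: 1 H
  1 × C (aromatic): no H
  1 × N: no H
  Total hydrogens = 17.
Molecular formula: C12H17N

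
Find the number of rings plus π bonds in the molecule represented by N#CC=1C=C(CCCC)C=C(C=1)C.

6

Molecular formula from the SMILES: C12H15N.
DoU = (2C + 2 + N − H − X)/2 = (2·12 + 2 + 1 − 15 − 0)/2 = 12/2 = 6.
(Structurally: 1 ring(s) + 5 π bond(s) = 6.)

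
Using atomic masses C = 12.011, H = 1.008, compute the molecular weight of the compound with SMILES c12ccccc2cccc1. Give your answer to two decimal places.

Molecular formula: C10H8.
M = 10×12.011 + 8×1.008 = 128.17 g/mol.

128.17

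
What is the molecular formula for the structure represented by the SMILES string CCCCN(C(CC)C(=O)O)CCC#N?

C11H20N2O2

Heavy atoms from the SMILES: 11 C, 2 N, 2 O.
Implicit hydrogens by atom environment:
  6 × C: 2 H each → 12
  2 × C: 3 H each → 6
  2 × C: no H
  2 × N: no H
  1 × C: 1 H
  1 × O: 1 H
  1 × O: no H
  Total hydrogens = 20.
Molecular formula: C11H20N2O2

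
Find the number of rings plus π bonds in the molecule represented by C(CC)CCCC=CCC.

Molecular formula from the SMILES: C10H20.
DoU = (2C + 2 + N − H − X)/2 = (2·10 + 2 + 0 − 20 − 0)/2 = 2/2 = 1.
(Structurally: 0 ring(s) + 1 π bond(s) = 1.)

1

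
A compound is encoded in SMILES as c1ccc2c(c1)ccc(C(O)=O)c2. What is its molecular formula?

C11H8O2

Heavy atoms from the SMILES: 11 C, 2 O.
Implicit hydrogens by atom environment:
  7 × C (aromatic): 1 H each → 7
  3 × C (aromatic): no H
  1 × C: no H
  1 × O: 1 H
  1 × O: no H
  Total hydrogens = 8.
Molecular formula: C11H8O2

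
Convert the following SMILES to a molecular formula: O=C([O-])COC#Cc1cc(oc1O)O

Heavy atoms from the SMILES: 8 C, 6 O.
Implicit hydrogens by atom environment:
  3 × C (aromatic): no H
  3 × C: no H
  2 × O: 1 H each → 2
  2 × O: no H
  1 × C: 2 H
  1 × C (aromatic): 1 H
  1 × O (aromatic): no H
  1 × O (charge -1): no H
  Total hydrogens = 5.
Net charge -1.
Molecular formula: C8H5O6-

C8H5O6-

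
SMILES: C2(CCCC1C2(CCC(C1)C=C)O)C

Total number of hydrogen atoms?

Hydrogens are implicit in SMILES; fill each atom to its normal valence:
  7 × C: 2 H each → 14
  4 × C: 1 H each → 4
  1 × C: 3 H
  1 × C: no H
  1 × O: 1 H
  Total hydrogens = 22.

22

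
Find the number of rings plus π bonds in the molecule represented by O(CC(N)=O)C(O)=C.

Molecular formula from the SMILES: C4H7NO3.
DoU = (2C + 2 + N − H − X)/2 = (2·4 + 2 + 1 − 7 − 0)/2 = 4/2 = 2.
(Structurally: 0 ring(s) + 2 π bond(s) = 2.)

2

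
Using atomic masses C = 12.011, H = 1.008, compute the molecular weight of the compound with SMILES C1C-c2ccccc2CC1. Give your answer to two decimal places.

132.21

Molecular formula: C10H12.
M = 10×12.011 + 12×1.008 = 132.21 g/mol.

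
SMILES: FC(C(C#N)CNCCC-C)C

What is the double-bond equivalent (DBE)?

Molecular formula from the SMILES: C9H17FN2.
DoU = (2C + 2 + N − H − X)/2 = (2·9 + 2 + 2 − 17 − 1)/2 = 4/2 = 2.
(Structurally: 0 ring(s) + 2 π bond(s) = 2.)

2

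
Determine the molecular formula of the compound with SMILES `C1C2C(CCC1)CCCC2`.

Heavy atoms from the SMILES: 10 C.
Implicit hydrogens by atom environment:
  8 × C: 2 H each → 16
  2 × C: 1 H each → 2
  Total hydrogens = 18.
Molecular formula: C10H18

C10H18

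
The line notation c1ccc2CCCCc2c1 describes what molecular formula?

Heavy atoms from the SMILES: 10 C.
Implicit hydrogens by atom environment:
  4 × C: 2 H each → 8
  4 × C (aromatic): 1 H each → 4
  2 × C (aromatic): no H
  Total hydrogens = 12.
Molecular formula: C10H12

C10H12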